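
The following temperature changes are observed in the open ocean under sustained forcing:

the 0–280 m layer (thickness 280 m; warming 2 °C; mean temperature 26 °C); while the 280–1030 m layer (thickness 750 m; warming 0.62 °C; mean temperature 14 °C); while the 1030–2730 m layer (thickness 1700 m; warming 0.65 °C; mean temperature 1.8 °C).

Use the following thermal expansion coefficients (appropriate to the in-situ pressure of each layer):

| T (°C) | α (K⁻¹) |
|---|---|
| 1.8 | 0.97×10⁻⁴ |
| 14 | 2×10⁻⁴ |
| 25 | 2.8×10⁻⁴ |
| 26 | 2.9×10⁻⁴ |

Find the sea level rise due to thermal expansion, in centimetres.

Layer 1 at 26 °C → α = 2.9×10⁻⁴ K⁻¹
Layer 2 at 14 °C → α = 2×10⁻⁴ K⁻¹
Layer 3 at 1.8 °C → α = 0.97×10⁻⁴ K⁻¹
2.9×10⁻⁴ × 2 × 280 = 0.16240 m
Layer 2: 2×10⁻⁴ × 0.62 × 750 = 0.09300 m
0.65 × 0.97×10⁻⁴ × 1700 = 0.107185 m
Δh = 0.16240 + 0.09300 + 0.107185 = 0.362585 m ≈ 36.3 cm

36.3 cm of thermosteric rise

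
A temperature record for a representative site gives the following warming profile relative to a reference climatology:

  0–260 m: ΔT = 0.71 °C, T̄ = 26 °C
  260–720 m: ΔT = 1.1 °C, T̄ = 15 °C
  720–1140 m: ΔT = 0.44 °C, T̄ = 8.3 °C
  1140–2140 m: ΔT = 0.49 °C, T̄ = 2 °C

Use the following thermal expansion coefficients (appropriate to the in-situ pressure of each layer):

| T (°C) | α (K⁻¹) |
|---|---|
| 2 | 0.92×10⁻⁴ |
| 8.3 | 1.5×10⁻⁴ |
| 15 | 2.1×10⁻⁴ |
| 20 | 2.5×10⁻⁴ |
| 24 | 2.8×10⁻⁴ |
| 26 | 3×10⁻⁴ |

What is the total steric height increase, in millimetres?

Layer 1 at 26 °C → α = 3×10⁻⁴ K⁻¹
Layer 2 at 15 °C → α = 2.1×10⁻⁴ K⁻¹
Layer 3 at 8.3 °C → α = 1.5×10⁻⁴ K⁻¹
Layer 4 at 2 °C → α = 0.92×10⁻⁴ K⁻¹
0.71 × 260 × 3×10⁻⁴ = 0.05538 m
260–720 m: 460 × 1.1 × 2.1×10⁻⁴ = 0.10626 m
720–1140 m: 420 × 1.5×10⁻⁴ × 0.44 = 0.02772 m
Layer 4: 0.49 × 1000 × 0.92×10⁻⁴ = 0.04508 m
Δh = 0.05538 + 0.10626 + 0.02772 + 0.04508 = 0.23444 m

230 mm of thermosteric rise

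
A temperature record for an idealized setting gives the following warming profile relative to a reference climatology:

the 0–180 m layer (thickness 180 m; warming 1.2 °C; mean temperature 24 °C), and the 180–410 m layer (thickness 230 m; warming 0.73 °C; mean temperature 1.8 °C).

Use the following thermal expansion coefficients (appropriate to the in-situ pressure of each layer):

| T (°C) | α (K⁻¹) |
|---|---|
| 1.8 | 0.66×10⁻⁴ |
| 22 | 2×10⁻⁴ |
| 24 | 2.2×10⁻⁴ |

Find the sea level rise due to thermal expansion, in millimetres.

about 58.6 mm

Layer 1 at 24 °C → α = 2.2×10⁻⁴ K⁻¹
Layer 2 at 1.8 °C → α = 0.66×10⁻⁴ K⁻¹
0–180 m: 2.2×10⁻⁴ × 1.2 × 180 = 0.04752 m
180–410 m: 230 × 0.66×10⁻⁴ × 0.73 = 0.0110814 m
Δh = 0.04752 + 0.0110814 = 0.0586014 m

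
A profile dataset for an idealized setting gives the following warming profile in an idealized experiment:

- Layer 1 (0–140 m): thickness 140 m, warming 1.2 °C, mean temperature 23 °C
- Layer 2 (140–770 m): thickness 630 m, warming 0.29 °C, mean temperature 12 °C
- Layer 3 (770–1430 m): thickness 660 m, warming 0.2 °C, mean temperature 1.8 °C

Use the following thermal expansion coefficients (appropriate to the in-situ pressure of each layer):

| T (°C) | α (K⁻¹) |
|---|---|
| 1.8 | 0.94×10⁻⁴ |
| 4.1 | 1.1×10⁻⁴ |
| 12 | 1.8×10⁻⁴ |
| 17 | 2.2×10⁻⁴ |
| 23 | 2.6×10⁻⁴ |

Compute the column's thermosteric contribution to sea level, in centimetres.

Layer 1 at 23 °C → α = 2.6×10⁻⁴ K⁻¹
Layer 2 at 12 °C → α = 1.8×10⁻⁴ K⁻¹
Layer 3 at 1.8 °C → α = 0.94×10⁻⁴ K⁻¹
Layer 1: 1.2 × 2.6×10⁻⁴ × 140 = 0.04368 m
0.29 × 1.8×10⁻⁴ × 630 = 0.032886 m
Layer 3: 0.2 × 0.94×10⁻⁴ × 660 = 0.012408 m
Δh = 0.04368 + 0.032886 + 0.012408 = 0.088974 m

8.90 cm of thermosteric rise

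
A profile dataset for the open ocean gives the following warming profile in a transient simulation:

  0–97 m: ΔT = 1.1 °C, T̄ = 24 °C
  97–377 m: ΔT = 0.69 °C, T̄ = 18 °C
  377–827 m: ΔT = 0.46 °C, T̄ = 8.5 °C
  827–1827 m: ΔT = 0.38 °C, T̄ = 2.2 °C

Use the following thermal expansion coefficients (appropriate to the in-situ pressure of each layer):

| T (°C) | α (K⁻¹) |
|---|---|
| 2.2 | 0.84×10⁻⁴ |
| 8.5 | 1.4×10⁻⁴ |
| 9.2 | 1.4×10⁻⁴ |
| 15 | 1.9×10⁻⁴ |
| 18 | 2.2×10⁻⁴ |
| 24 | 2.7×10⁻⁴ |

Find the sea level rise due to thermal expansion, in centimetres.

Layer 1 at 24 °C → α = 2.7×10⁻⁴ K⁻¹
Layer 2 at 18 °C → α = 2.2×10⁻⁴ K⁻¹
Layer 3 at 8.5 °C → α = 1.4×10⁻⁴ K⁻¹
Layer 4 at 2.2 °C → α = 0.84×10⁻⁴ K⁻¹
97 × 1.1 × 2.7×10⁻⁴ = 0.028809 m
97–377 m: 280 × 2.2×10⁻⁴ × 0.69 = 0.042504 m
450 × 1.4×10⁻⁴ × 0.46 = 0.02898 m
Layer 4: 0.84×10⁻⁴ × 0.38 × 1000 = 0.03192 m
Δh = 0.028809 + 0.042504 + 0.02898 + 0.03192 = 0.132213 m

13 cm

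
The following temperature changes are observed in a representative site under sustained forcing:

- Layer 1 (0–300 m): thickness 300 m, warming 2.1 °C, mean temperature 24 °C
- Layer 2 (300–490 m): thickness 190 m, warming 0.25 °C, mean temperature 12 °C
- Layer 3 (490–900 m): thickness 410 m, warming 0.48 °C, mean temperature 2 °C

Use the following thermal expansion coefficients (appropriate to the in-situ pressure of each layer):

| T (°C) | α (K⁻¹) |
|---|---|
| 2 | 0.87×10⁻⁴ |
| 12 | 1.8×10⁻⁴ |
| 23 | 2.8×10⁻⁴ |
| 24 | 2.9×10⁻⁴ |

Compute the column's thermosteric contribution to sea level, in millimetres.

Δh = 208 mm

Layer 1 at 24 °C → α = 2.9×10⁻⁴ K⁻¹
Layer 2 at 12 °C → α = 1.8×10⁻⁴ K⁻¹
Layer 3 at 2 °C → α = 0.87×10⁻⁴ K⁻¹
0–300 m: 300 × 2.9×10⁻⁴ × 2.1 = 0.18270 m
Layer 2: 0.25 × 190 × 1.8×10⁻⁴ = 0.00855 m
0.87×10⁻⁴ × 0.48 × 410 = 0.0171216 m
Δh = 0.18270 + 0.00855 + 0.0171216 = 0.2083716 m ≈ 208 mm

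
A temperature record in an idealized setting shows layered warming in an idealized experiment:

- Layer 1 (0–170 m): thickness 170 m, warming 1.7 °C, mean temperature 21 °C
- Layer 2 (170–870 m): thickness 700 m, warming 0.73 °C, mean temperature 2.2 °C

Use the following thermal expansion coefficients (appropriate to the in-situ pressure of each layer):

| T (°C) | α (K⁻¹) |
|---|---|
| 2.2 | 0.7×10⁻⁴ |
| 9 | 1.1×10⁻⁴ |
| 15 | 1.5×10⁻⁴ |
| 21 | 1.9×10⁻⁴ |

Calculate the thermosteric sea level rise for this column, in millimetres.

Layer 1 at 21 °C → α = 1.9×10⁻⁴ K⁻¹
Layer 2 at 2.2 °C → α = 0.7×10⁻⁴ K⁻¹
1.9×10⁻⁴ × 1.7 × 170 = 0.05491 m
0.73 × 0.7×10⁻⁴ × 700 = 0.03577 m
Δh = 0.05491 + 0.03577 = 0.09068 m ≈ 90.7 mm

about 90.7 mm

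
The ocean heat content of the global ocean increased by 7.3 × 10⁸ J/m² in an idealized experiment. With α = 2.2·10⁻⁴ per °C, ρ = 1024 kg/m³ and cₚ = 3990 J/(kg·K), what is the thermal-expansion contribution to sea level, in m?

0.0393 m of thermosteric rise

Δh = αQ/(ρcₚ) = 2.2×10⁻⁴ × 7.3×10⁸ / (1024 × 3990) ≈ 0.039307 m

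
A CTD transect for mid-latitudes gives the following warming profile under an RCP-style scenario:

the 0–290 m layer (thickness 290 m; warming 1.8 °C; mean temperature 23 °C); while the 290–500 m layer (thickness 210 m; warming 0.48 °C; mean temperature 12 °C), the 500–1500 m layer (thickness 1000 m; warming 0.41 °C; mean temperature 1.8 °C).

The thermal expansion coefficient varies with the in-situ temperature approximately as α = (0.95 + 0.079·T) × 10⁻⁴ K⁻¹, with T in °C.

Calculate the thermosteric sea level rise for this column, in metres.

Layer 1: α = (0.95 + 0.079×23)×10⁻⁴ = 2.767×10⁻⁴ K⁻¹
Layer 2: α = (0.95 + 0.079×12)×10⁻⁴ = 1.898×10⁻⁴ K⁻¹
Layer 3: α = (0.95 + 0.079×1.8)×10⁻⁴ = 1.0922×10⁻⁴ K⁻¹
1.8 × 290 × 2.767×10⁻⁴ = 0.1444374 m
210 × 0.48 × 1.898×10⁻⁴ = 0.01913184 m
500–1500 m: 1000 × 1.0922×10⁻⁴ × 0.41 = 0.0447802 m
Δh = 0.1444374 + 0.01913184 + 0.0447802 = 0.20834944 m

0.208 m of thermosteric rise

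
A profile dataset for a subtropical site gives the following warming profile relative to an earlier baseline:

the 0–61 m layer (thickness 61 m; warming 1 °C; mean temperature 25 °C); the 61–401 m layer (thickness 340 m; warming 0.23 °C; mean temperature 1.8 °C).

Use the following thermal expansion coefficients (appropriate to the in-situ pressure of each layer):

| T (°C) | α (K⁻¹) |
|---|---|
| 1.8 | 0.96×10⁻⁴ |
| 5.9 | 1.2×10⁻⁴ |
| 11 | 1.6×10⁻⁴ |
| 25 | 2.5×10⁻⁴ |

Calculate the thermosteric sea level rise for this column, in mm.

Δh = 23 mm

Layer 1 at 25 °C → α = 2.5×10⁻⁴ K⁻¹
Layer 2 at 1.8 °C → α = 0.96×10⁻⁴ K⁻¹
0–61 m: 61 × 2.5×10⁻⁴ × 1 = 0.01525 m
340 × 0.96×10⁻⁴ × 0.23 = 0.0075072 m
Δh = 0.01525 + 0.0075072 = 0.0227572 m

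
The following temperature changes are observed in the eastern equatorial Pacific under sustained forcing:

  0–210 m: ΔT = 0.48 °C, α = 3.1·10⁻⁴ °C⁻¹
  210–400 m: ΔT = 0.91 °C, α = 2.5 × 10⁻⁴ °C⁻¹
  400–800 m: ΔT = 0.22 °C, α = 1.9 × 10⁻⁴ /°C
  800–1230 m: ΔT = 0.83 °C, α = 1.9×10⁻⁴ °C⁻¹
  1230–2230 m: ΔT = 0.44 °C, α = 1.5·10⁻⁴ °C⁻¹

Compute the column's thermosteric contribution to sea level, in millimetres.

225 mm of thermosteric rise

0–210 m: 3.1×10⁻⁴ × 0.48 × 210 = 0.031248 m
Layer 2: 0.91 × 2.5×10⁻⁴ × 190 = 0.043225 m
400–800 m: 1.9×10⁻⁴ × 400 × 0.22 = 0.01672 m
800–1230 m: 1.9×10⁻⁴ × 0.83 × 430 = 0.067811 m
1230–2230 m: 0.44 × 1000 × 1.5×10⁻⁴ = 0.06600 m
Δh = 0.031248 + 0.043225 + 0.01672 + 0.067811 + 0.06600 = 0.225004 m ≈ 225 mm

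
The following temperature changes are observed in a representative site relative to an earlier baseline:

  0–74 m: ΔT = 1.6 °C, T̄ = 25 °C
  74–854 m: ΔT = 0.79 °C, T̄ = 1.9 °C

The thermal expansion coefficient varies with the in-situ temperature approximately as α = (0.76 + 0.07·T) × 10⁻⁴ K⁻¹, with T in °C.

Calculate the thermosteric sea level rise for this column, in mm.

84.7 mm of thermosteric rise

Layer 1: α = (0.76 + 0.07×25)×10⁻⁴ = 2.51×10⁻⁴ K⁻¹
Layer 2: α = (0.76 + 0.07×1.9)×10⁻⁴ = 0.893×10⁻⁴ K⁻¹
Layer 1: 1.6 × 2.51×10⁻⁴ × 74 = 0.0297184 m
780 × 0.79 × 0.893×10⁻⁴ = 0.05502666 m
Δh = 0.0297184 + 0.05502666 = 0.08474506 m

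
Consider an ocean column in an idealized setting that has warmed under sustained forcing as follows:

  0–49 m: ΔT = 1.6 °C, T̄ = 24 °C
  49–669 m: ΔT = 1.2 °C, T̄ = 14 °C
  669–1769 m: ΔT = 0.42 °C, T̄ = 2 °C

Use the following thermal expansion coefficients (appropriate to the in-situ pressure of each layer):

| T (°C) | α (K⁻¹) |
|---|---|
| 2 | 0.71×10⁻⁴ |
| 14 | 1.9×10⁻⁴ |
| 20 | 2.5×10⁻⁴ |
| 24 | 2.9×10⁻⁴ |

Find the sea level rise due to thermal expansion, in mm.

197 mm of thermosteric rise

Layer 1 at 24 °C → α = 2.9×10⁻⁴ K⁻¹
Layer 2 at 14 °C → α = 1.9×10⁻⁴ K⁻¹
Layer 3 at 2 °C → α = 0.71×10⁻⁴ K⁻¹
0–49 m: 2.9×10⁻⁴ × 49 × 1.6 = 0.022736 m
49–669 m: 620 × 1.9×10⁻⁴ × 1.2 = 0.14136 m
Layer 3: 1100 × 0.71×10⁻⁴ × 0.42 = 0.032802 m
Δh = 0.022736 + 0.14136 + 0.032802 = 0.196898 m ≈ 197 mm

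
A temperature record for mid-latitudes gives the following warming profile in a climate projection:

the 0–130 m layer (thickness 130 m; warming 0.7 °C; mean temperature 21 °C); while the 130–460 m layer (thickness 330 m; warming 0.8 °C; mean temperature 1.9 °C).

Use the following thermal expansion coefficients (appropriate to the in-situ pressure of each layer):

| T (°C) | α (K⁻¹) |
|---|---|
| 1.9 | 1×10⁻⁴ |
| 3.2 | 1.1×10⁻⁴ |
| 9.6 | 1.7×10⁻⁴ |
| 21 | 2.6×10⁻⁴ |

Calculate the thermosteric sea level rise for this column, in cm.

Δh = 5.0 cm

Layer 1 at 21 °C → α = 2.6×10⁻⁴ K⁻¹
Layer 2 at 1.9 °C → α = 1×10⁻⁴ K⁻¹
130 × 0.7 × 2.6×10⁻⁴ = 0.02366 m
Layer 2: 1×10⁻⁴ × 0.8 × 330 = 0.02640 m
Δh = 0.02366 + 0.02640 = 0.05006 m ≈ 5.0 cm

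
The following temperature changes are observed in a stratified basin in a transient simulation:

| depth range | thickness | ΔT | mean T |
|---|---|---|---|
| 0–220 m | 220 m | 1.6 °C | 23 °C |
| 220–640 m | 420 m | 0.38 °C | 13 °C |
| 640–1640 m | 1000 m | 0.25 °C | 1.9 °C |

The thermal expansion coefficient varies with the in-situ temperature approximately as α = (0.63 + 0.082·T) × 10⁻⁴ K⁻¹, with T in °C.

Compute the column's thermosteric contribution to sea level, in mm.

Layer 1: α = (0.63 + 0.082×23)×10⁻⁴ = 2.516×10⁻⁴ K⁻¹
Layer 2: α = (0.63 + 0.082×13)×10⁻⁴ = 1.696×10⁻⁴ K⁻¹
Layer 3: α = (0.63 + 0.082×1.9)×10⁻⁴ = 0.7858×10⁻⁴ K⁻¹
1.6 × 2.516×10⁻⁴ × 220 = 0.0885632 m
220–640 m: 0.38 × 1.696×10⁻⁴ × 420 = 0.02706816 m
640–1640 m: 0.7858×10⁻⁴ × 0.25 × 1000 = 0.019645 m
Δh = 0.0885632 + 0.02706816 + 0.019645 = 0.13527636 m ≈ 135 mm

Δh ≈ 135 mm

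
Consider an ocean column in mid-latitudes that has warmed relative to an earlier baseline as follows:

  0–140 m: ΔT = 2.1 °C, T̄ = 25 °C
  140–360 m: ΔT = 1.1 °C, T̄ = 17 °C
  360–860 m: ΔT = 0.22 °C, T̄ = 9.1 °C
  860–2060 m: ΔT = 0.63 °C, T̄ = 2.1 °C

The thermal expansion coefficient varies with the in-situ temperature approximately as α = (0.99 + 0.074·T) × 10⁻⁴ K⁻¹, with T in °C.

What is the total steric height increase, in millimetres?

Layer 1: α = (0.99 + 0.074×25)×10⁻⁴ = 2.84×10⁻⁴ K⁻¹
Layer 2: α = (0.99 + 0.074×17)×10⁻⁴ = 2.248×10⁻⁴ K⁻¹
Layer 3: α = (0.99 + 0.074×9.1)×10⁻⁴ = 1.6634×10⁻⁴ K⁻¹
Layer 4: α = (0.99 + 0.074×2.1)×10⁻⁴ = 1.1454×10⁻⁴ K⁻¹
0–140 m: 140 × 2.1 × 2.84×10⁻⁴ = 0.083496 m
220 × 1.1 × 2.248×10⁻⁴ = 0.0544016 m
360–860 m: 1.6634×10⁻⁴ × 0.22 × 500 = 0.0182974 m
Layer 4: 0.63 × 1200 × 1.1454×10⁻⁴ = 0.08659224 m
Δh = 0.083496 + 0.0544016 + 0.0182974 + 0.08659224 = 0.24278724 m

Δh = 243 mm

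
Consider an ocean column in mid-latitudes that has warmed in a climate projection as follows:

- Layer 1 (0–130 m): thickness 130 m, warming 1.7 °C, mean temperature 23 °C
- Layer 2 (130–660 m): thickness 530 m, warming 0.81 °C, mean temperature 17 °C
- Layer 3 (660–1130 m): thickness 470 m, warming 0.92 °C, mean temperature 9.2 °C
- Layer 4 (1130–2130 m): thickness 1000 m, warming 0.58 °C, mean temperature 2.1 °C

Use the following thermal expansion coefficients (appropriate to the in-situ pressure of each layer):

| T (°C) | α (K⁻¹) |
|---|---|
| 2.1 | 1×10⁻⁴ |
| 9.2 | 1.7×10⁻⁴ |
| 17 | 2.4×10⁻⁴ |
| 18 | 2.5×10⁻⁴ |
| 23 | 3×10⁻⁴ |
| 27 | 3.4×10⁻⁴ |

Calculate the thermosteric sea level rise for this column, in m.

Layer 1 at 23 °C → α = 3×10⁻⁴ K⁻¹
Layer 2 at 17 °C → α = 2.4×10⁻⁴ K⁻¹
Layer 3 at 9.2 °C → α = 1.7×10⁻⁴ K⁻¹
Layer 4 at 2.1 °C → α = 1×10⁻⁴ K⁻¹
0–130 m: 3×10⁻⁴ × 130 × 1.7 = 0.06630 m
130–660 m: 0.81 × 530 × 2.4×10⁻⁴ = 0.103032 m
660–1130 m: 1.7×10⁻⁴ × 470 × 0.92 = 0.073508 m
Layer 4: 1×10⁻⁴ × 1000 × 0.58 = 0.05800 m
Δh = 0.06630 + 0.103032 + 0.073508 + 0.05800 = 0.30084 m ≈ 0.301 m

Δh ≈ 0.301 m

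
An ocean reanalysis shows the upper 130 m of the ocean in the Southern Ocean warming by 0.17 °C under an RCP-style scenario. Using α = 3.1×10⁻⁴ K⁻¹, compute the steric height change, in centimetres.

Δh ≈ 0.69 cm

Δh = αΔT·H = 3.1×10⁻⁴ × 0.17 × 130 = 0.006851 m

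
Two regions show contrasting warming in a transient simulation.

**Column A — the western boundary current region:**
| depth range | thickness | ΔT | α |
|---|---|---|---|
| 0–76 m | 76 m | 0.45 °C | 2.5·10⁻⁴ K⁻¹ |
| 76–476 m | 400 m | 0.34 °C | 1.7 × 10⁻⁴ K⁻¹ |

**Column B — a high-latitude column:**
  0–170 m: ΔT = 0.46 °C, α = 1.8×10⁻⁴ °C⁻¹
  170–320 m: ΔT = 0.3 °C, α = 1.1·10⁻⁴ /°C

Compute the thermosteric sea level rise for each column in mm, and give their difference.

A: 32 mm; B: 19 mm; difference 13 mm

A Layer 1: 76 × 2.5×10⁻⁴ × 0.45 = 0.00855 m
A Layer 2: 400 × 1.7×10⁻⁴ × 0.34 = 0.02312 m
A total: 0.03167 m
B Layer 1: 0.46 × 1.8×10⁻⁴ × 170 = 0.014076 m
B 170–320 m: 1.1×10⁻⁴ × 0.3 × 150 = 0.00495 m
B total: 0.019026 m
Difference: 0.03167 − 0.019026 = 0.012644 m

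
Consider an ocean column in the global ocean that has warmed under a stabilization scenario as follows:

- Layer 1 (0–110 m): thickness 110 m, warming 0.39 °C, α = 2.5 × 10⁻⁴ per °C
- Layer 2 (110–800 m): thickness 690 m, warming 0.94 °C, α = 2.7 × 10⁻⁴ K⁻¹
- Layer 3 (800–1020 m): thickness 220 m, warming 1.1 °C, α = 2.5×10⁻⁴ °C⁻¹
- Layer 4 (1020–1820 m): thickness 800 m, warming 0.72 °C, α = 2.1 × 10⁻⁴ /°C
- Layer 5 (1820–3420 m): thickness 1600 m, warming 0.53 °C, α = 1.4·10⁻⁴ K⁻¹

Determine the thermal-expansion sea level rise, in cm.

49 cm of thermosteric rise

Layer 1: 0.39 × 2.5×10⁻⁴ × 110 = 0.010725 m
110–800 m: 2.7×10⁻⁴ × 0.94 × 690 = 0.175122 m
1.1 × 2.5×10⁻⁴ × 220 = 0.06050 m
Layer 4: 800 × 0.72 × 2.1×10⁻⁴ = 0.12096 m
Layer 5: 1600 × 1.4×10⁻⁴ × 0.53 = 0.11872 m
Δh = 0.010725 + 0.175122 + 0.06050 + 0.12096 + 0.11872 = 0.486027 m ≈ 49 cm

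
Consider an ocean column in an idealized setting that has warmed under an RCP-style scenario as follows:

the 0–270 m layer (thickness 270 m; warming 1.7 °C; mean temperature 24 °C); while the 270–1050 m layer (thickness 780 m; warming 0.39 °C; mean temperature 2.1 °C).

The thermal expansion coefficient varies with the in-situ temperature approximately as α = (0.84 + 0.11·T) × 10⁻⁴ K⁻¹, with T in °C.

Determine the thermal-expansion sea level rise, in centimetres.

19.2 cm of thermosteric rise

Layer 1: α = (0.84 + 0.11×24)×10⁻⁴ = 3.48×10⁻⁴ K⁻¹
Layer 2: α = (0.84 + 0.11×2.1)×10⁻⁴ = 1.071×10⁻⁴ K⁻¹
3.48×10⁻⁴ × 270 × 1.7 = 0.159732 m
Layer 2: 780 × 0.39 × 1.071×10⁻⁴ = 0.03257982 m
Δh = 0.159732 + 0.03257982 = 0.19231182 m ≈ 19.2 cm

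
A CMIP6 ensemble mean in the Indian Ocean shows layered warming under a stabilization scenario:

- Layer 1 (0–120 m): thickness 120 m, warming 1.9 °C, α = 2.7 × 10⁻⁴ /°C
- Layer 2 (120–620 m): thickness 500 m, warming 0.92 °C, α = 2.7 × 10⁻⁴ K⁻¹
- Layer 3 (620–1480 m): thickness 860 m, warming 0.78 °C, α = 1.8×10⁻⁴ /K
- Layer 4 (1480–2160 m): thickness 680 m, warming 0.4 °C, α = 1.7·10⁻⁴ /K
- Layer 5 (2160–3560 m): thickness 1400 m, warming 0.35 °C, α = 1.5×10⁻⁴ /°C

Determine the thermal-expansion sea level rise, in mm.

Δh ≈ 426 mm

Layer 1: 120 × 2.7×10⁻⁴ × 1.9 = 0.06156 m
Layer 2: 2.7×10⁻⁴ × 500 × 0.92 = 0.12420 m
620–1480 m: 860 × 0.78 × 1.8×10⁻⁴ = 0.120744 m
1480–2160 m: 680 × 0.4 × 1.7×10⁻⁴ = 0.04624 m
Layer 5: 1400 × 0.35 × 1.5×10⁻⁴ = 0.07350 m
Δh = 0.06156 + 0.12420 + 0.120744 + 0.04624 + 0.07350 = 0.426244 m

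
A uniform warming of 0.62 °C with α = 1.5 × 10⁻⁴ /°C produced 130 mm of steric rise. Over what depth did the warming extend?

H ≈ 1400 m

H = Δh/(αΔT) = 0.13 / (1.5×10⁻⁴ × 0.62) ≈ 1398 m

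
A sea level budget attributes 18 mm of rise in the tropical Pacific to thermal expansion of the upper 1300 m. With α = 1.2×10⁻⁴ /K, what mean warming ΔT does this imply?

about 0.12 °C

ΔT = Δh/(αH) = 0.018 / (1.2×10⁻⁴ × 1300) ≈ 0.1154 °C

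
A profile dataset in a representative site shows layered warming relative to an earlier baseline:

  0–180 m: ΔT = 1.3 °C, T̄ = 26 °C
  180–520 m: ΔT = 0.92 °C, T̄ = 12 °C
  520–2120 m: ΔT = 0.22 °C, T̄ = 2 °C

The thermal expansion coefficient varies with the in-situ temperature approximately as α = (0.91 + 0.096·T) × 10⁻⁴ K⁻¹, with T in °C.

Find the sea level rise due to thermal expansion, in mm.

180 mm of thermosteric rise

Layer 1: α = (0.91 + 0.096×26)×10⁻⁴ = 3.406×10⁻⁴ K⁻¹
Layer 2: α = (0.91 + 0.096×12)×10⁻⁴ = 2.062×10⁻⁴ K⁻¹
Layer 3: α = (0.91 + 0.096×2)×10⁻⁴ = 1.102×10⁻⁴ K⁻¹
3.406×10⁻⁴ × 180 × 1.3 = 0.0797004 m
Layer 2: 0.92 × 2.062×10⁻⁴ × 340 = 0.06449936 m
520–2120 m: 1.102×10⁻⁴ × 0.22 × 1600 = 0.0387904 m
Δh = 0.0797004 + 0.06449936 + 0.0387904 = 0.18299016 m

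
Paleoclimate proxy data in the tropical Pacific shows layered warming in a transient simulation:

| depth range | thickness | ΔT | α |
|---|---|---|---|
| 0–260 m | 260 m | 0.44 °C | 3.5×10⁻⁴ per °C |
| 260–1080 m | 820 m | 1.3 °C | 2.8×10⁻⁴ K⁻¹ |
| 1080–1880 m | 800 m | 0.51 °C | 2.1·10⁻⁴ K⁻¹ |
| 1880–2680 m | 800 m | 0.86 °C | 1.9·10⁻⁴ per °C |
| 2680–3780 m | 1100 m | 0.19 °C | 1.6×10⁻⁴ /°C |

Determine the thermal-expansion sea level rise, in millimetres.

588 mm of thermosteric rise

Layer 1: 260 × 0.44 × 3.5×10⁻⁴ = 0.04004 m
Layer 2: 1.3 × 820 × 2.8×10⁻⁴ = 0.29848 m
1080–1880 m: 800 × 2.1×10⁻⁴ × 0.51 = 0.08568 m
Layer 4: 800 × 1.9×10⁻⁴ × 0.86 = 0.13072 m
2680–3780 m: 1100 × 1.6×10⁻⁴ × 0.19 = 0.03344 m
Δh = 0.04004 + 0.29848 + 0.08568 + 0.13072 + 0.03344 = 0.58836 m ≈ 588 mm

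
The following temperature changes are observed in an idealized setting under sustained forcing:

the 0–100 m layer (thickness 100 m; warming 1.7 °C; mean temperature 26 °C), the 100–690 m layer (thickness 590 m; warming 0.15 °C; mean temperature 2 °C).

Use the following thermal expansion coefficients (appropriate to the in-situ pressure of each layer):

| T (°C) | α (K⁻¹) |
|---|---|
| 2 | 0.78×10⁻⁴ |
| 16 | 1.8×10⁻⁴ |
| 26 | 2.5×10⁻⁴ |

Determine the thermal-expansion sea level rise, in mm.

49.4 mm of thermosteric rise

Layer 1 at 26 °C → α = 2.5×10⁻⁴ K⁻¹
Layer 2 at 2 °C → α = 0.78×10⁻⁴ K⁻¹
100 × 1.7 × 2.5×10⁻⁴ = 0.04250 m
0.78×10⁻⁴ × 0.15 × 590 = 0.006903 m
Δh = 0.04250 + 0.006903 = 0.049403 m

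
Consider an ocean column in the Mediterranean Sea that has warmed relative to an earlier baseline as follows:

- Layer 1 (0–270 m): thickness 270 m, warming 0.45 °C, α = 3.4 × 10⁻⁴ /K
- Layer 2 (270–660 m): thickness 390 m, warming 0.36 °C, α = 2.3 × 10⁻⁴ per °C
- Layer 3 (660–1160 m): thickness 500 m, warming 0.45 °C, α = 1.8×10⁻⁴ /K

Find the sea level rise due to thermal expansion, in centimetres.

Δh ≈ 11 cm

0–270 m: 0.45 × 270 × 3.4×10⁻⁴ = 0.04131 m
Layer 2: 2.3×10⁻⁴ × 390 × 0.36 = 0.032292 m
500 × 1.8×10⁻⁴ × 0.45 = 0.04050 m
Δh = 0.04131 + 0.032292 + 0.04050 = 0.114102 m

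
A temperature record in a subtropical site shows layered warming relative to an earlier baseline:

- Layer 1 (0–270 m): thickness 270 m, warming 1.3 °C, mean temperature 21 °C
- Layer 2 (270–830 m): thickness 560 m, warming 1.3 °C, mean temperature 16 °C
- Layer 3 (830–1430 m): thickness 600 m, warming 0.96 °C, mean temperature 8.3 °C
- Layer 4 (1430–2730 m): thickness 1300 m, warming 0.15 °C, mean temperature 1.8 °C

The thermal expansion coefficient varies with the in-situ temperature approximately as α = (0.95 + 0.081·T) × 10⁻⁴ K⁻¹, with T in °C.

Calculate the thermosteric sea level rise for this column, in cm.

Layer 1: α = (0.95 + 0.081×21)×10⁻⁴ = 2.651×10⁻⁴ K⁻¹
Layer 2: α = (0.95 + 0.081×16)×10⁻⁴ = 2.246×10⁻⁴ K⁻¹
Layer 3: α = (0.95 + 0.081×8.3)×10⁻⁴ = 1.6223×10⁻⁴ K⁻¹
Layer 4: α = (0.95 + 0.081×1.8)×10⁻⁴ = 1.0958×10⁻⁴ K⁻¹
0–270 m: 2.651×10⁻⁴ × 270 × 1.3 = 0.0930501 m
560 × 2.246×10⁻⁴ × 1.3 = 0.1635088 m
Layer 3: 0.96 × 600 × 1.6223×10⁻⁴ = 0.09344448 m
1430–2730 m: 1300 × 0.15 × 1.0958×10⁻⁴ = 0.0213681 m
Δh = 0.0930501 + 0.1635088 + 0.09344448 + 0.0213681 = 0.37137148 m

37 cm of thermosteric rise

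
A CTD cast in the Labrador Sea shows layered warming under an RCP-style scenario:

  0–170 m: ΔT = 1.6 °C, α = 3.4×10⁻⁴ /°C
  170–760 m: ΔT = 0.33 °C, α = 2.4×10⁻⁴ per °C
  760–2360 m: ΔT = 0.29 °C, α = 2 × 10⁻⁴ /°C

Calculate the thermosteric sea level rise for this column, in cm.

23.2 cm of thermosteric rise

0–170 m: 3.4×10⁻⁴ × 170 × 1.6 = 0.09248 m
Layer 2: 0.33 × 590 × 2.4×10⁻⁴ = 0.046728 m
1600 × 2×10⁻⁴ × 0.29 = 0.09280 m
Δh = 0.09248 + 0.046728 + 0.09280 = 0.232008 m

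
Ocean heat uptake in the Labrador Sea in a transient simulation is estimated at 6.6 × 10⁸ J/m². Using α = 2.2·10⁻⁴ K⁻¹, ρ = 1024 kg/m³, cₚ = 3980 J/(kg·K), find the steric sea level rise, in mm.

36 mm

Δh = αQ/(ρcₚ) = 2.2×10⁻⁴ × 6.6×10⁸ / (1024 × 3980) ≈ 0.035627 m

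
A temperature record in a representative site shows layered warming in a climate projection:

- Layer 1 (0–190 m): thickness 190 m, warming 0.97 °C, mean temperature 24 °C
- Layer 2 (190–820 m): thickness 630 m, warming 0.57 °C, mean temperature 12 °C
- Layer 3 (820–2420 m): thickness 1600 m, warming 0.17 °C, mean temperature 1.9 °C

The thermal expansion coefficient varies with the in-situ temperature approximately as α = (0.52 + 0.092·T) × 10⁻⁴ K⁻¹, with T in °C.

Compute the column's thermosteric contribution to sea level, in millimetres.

Layer 1: α = (0.52 + 0.092×24)×10⁻⁴ = 2.728×10⁻⁴ K⁻¹
Layer 2: α = (0.52 + 0.092×12)×10⁻⁴ = 1.624×10⁻⁴ K⁻¹
Layer 3: α = (0.52 + 0.092×1.9)×10⁻⁴ = 0.6948×10⁻⁴ K⁻¹
190 × 2.728×10⁻⁴ × 0.97 = 0.05027704 m
Layer 2: 0.57 × 1.624×10⁻⁴ × 630 = 0.05831784 m
1600 × 0.17 × 0.6948×10⁻⁴ = 0.01889856 m
Δh = 0.05027704 + 0.05831784 + 0.01889856 = 0.12749344 m

127 mm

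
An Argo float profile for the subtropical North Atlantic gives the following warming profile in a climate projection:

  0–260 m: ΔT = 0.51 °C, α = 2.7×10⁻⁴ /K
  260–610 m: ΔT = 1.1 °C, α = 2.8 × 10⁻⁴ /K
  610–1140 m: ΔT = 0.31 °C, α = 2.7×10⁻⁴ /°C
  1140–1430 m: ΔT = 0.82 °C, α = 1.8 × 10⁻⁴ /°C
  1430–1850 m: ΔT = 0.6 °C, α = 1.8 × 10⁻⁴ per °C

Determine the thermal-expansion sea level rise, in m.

0–260 m: 2.7×10⁻⁴ × 0.51 × 260 = 0.035802 m
260–610 m: 350 × 2.8×10⁻⁴ × 1.1 = 0.10780 m
Layer 3: 0.31 × 530 × 2.7×10⁻⁴ = 0.044361 m
1140–1430 m: 290 × 0.82 × 1.8×10⁻⁴ = 0.042804 m
Layer 5: 420 × 1.8×10⁻⁴ × 0.6 = 0.04536 m
Δh = 0.035802 + 0.10780 + 0.044361 + 0.042804 + 0.04536 = 0.276127 m

about 0.276 m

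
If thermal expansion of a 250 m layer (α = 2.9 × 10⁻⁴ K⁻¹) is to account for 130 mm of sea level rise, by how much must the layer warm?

ΔT ≈ 1.8 K

ΔT = Δh/(αH) = 0.13 / (2.9×10⁻⁴ × 250) ≈ 1.793 K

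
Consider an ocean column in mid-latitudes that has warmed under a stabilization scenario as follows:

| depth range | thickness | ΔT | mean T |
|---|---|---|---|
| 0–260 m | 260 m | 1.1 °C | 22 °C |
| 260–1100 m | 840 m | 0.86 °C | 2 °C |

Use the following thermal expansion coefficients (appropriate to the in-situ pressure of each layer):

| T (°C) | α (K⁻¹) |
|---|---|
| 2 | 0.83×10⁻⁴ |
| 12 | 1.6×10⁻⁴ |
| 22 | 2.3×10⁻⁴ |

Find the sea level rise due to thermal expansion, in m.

Layer 1 at 22 °C → α = 2.3×10⁻⁴ K⁻¹
Layer 2 at 2 °C → α = 0.83×10⁻⁴ K⁻¹
Layer 1: 2.3×10⁻⁴ × 260 × 1.1 = 0.06578 m
Layer 2: 840 × 0.83×10⁻⁴ × 0.86 = 0.0599592 m
Δh = 0.06578 + 0.0599592 = 0.1257392 m

Δh ≈ 0.126 m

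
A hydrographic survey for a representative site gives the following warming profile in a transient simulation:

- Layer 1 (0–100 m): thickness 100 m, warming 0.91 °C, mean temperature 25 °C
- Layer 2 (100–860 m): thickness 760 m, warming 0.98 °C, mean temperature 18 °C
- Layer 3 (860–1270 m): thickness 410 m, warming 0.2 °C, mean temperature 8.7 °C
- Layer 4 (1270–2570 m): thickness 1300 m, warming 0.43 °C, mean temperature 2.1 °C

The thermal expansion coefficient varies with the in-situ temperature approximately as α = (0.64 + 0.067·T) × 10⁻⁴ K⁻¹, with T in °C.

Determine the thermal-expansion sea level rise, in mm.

Layer 1: α = (0.64 + 0.067×25)×10⁻⁴ = 2.315×10⁻⁴ K⁻¹
Layer 2: α = (0.64 + 0.067×18)×10⁻⁴ = 1.846×10⁻⁴ K⁻¹
Layer 3: α = (0.64 + 0.067×8.7)×10⁻⁴ = 1.2229×10⁻⁴ K⁻¹
Layer 4: α = (0.64 + 0.067×2.1)×10⁻⁴ = 0.7807×10⁻⁴ K⁻¹
Layer 1: 2.315×10⁻⁴ × 0.91 × 100 = 0.0210665 m
100–860 m: 0.98 × 1.846×10⁻⁴ × 760 = 0.13749008 m
860–1270 m: 0.2 × 1.2229×10⁻⁴ × 410 = 0.01002778 m
0.7807×10⁻⁴ × 0.43 × 1300 = 0.04364113 m
Δh = 0.0210665 + 0.13749008 + 0.01002778 + 0.04364113 = 0.21222549 m ≈ 210 mm

about 210 mm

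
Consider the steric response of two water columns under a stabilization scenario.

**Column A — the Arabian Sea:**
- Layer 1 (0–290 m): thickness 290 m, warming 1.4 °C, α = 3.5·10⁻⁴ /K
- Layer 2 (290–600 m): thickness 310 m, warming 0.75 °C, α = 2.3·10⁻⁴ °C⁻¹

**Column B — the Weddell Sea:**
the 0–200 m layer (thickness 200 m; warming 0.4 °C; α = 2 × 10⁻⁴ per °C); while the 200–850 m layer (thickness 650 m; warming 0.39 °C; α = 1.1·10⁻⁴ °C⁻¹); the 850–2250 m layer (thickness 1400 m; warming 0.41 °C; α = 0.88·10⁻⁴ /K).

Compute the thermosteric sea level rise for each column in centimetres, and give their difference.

A 0–290 m: 3.5×10⁻⁴ × 290 × 1.4 = 0.14210 m
A 290–600 m: 0.75 × 2.3×10⁻⁴ × 310 = 0.053475 m
A total: 0.195575 m
B 0–200 m: 200 × 0.4 × 2×10⁻⁴ = 0.01600 m
B 650 × 1.1×10⁻⁴ × 0.39 = 0.027885 m
B Layer 3: 0.88×10⁻⁴ × 0.41 × 1400 = 0.050512 m
B total: 0.094397 m
Difference: 0.195575 − 0.094397 = 0.101178 m

Δh_A ≈ 20 cm, Δh_B ≈ 9.4 cm; difference ≈ 10 cm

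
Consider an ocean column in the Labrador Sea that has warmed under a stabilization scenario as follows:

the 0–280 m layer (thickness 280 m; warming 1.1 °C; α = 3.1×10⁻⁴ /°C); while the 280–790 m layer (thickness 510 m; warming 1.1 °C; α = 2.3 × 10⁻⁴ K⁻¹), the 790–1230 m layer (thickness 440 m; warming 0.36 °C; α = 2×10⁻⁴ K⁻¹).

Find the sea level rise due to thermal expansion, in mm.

0–280 m: 280 × 3.1×10⁻⁴ × 1.1 = 0.09548 m
Layer 2: 1.1 × 510 × 2.3×10⁻⁴ = 0.12903 m
Layer 3: 2×10⁻⁴ × 440 × 0.36 = 0.03168 m
Δh = 0.09548 + 0.12903 + 0.03168 = 0.25619 m

256 mm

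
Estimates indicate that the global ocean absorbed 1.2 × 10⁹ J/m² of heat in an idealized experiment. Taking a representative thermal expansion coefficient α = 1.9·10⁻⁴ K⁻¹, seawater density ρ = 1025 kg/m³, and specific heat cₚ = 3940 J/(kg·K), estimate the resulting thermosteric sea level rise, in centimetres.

Δh = αQ/(ρcₚ) = 1.9×10⁻⁴ × 1.2×10⁹ / (1025 × 3940) ≈ 0.056457 m

Δh = 5.65 cm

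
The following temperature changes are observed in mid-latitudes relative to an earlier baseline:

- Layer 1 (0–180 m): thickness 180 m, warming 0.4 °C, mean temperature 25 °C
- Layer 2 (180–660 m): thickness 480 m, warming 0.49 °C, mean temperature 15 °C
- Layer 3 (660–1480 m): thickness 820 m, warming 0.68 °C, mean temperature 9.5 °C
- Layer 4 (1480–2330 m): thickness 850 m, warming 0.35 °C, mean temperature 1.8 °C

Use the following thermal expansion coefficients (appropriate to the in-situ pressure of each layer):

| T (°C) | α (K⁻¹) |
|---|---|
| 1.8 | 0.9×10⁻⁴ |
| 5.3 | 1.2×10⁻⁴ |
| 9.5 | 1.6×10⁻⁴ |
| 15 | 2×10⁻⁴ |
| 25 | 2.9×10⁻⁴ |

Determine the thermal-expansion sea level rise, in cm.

18.4 cm of thermosteric rise

Layer 1 at 25 °C → α = 2.9×10⁻⁴ K⁻¹
Layer 2 at 15 °C → α = 2×10⁻⁴ K⁻¹
Layer 3 at 9.5 °C → α = 1.6×10⁻⁴ K⁻¹
Layer 4 at 1.8 °C → α = 0.9×10⁻⁴ K⁻¹
180 × 2.9×10⁻⁴ × 0.4 = 0.02088 m
Layer 2: 2×10⁻⁴ × 480 × 0.49 = 0.04704 m
660–1480 m: 1.6×10⁻⁴ × 820 × 0.68 = 0.089216 m
Layer 4: 0.9×10⁻⁴ × 850 × 0.35 = 0.026775 m
Δh = 0.02088 + 0.04704 + 0.089216 + 0.026775 = 0.183911 m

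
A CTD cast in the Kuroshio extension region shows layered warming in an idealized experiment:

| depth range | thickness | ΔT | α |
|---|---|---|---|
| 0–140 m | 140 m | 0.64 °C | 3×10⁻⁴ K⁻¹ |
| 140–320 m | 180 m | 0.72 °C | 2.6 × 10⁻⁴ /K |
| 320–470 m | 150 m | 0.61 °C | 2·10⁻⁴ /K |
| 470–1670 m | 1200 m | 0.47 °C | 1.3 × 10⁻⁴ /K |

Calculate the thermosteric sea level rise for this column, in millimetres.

152 mm

Layer 1: 0.64 × 3×10⁻⁴ × 140 = 0.02688 m
Layer 2: 0.72 × 2.6×10⁻⁴ × 180 = 0.033696 m
Layer 3: 2×10⁻⁴ × 0.61 × 150 = 0.01830 m
470–1670 m: 0.47 × 1200 × 1.3×10⁻⁴ = 0.07332 m
Δh = 0.02688 + 0.033696 + 0.01830 + 0.07332 = 0.152196 m ≈ 152 mm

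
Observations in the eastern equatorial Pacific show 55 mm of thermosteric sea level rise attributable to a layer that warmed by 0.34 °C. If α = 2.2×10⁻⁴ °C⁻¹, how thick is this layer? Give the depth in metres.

about 735 m

H = Δh/(αΔT) = 0.055 / (2.2×10⁻⁴ × 0.34) ≈ 735.3 m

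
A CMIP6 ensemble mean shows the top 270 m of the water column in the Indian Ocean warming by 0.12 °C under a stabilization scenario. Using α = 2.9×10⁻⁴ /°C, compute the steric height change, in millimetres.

Δh = αΔT·H = 2.9×10⁻⁴ × 0.12 × 270 = 0.009396 m

Δh = 9.40 mm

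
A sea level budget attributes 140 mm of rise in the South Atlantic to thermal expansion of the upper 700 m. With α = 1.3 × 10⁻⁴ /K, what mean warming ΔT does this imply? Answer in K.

1.54 K

ΔT = Δh/(αH) = 0.14 / (1.3×10⁻⁴ × 700) ≈ 1.538 K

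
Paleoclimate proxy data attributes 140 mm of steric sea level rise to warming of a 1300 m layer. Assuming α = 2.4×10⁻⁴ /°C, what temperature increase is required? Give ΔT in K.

ΔT = Δh/(αH) = 0.14 / (2.4×10⁻⁴ × 1300) ≈ 0.4487 K

about 0.449 K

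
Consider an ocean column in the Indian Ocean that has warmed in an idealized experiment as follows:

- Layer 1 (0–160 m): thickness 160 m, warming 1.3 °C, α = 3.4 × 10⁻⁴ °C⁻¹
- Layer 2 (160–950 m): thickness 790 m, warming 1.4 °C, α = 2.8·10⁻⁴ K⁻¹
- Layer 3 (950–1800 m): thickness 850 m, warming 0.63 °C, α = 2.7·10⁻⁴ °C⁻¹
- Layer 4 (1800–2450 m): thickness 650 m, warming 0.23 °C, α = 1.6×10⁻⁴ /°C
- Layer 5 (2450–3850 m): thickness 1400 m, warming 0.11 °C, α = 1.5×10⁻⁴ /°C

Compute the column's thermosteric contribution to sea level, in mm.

Δh ≈ 572 mm

0–160 m: 160 × 3.4×10⁻⁴ × 1.3 = 0.07072 m
Layer 2: 790 × 2.8×10⁻⁴ × 1.4 = 0.30968 m
2.7×10⁻⁴ × 0.63 × 850 = 0.144585 m
Layer 4: 0.23 × 1.6×10⁻⁴ × 650 = 0.02392 m
1.5×10⁻⁴ × 0.11 × 1400 = 0.02310 m
Δh = 0.07072 + 0.30968 + 0.144585 + 0.02392 + 0.02310 = 0.572005 m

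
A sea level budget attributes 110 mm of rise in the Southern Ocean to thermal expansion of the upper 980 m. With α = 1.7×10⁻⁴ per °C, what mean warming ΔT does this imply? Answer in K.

0.660 K

ΔT = Δh/(αH) = 0.11 / (1.7×10⁻⁴ × 980) ≈ 0.6603 K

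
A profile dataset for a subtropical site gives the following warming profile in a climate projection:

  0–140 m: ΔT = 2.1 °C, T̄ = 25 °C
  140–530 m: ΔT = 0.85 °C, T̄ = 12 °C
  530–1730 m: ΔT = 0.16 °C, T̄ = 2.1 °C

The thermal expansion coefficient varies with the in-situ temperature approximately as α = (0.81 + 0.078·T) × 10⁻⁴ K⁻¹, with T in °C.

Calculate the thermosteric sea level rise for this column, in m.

0.158 m of thermosteric rise

Layer 1: α = (0.81 + 0.078×25)×10⁻⁴ = 2.76×10⁻⁴ K⁻¹
Layer 2: α = (0.81 + 0.078×12)×10⁻⁴ = 1.746×10⁻⁴ K⁻¹
Layer 3: α = (0.81 + 0.078×2.1)×10⁻⁴ = 0.9738×10⁻⁴ K⁻¹
Layer 1: 2.76×10⁻⁴ × 140 × 2.1 = 0.081144 m
1.746×10⁻⁴ × 390 × 0.85 = 0.0578799 m
Layer 3: 0.9738×10⁻⁴ × 1200 × 0.16 = 0.01869696 m
Δh = 0.081144 + 0.0578799 + 0.01869696 = 0.15772086 m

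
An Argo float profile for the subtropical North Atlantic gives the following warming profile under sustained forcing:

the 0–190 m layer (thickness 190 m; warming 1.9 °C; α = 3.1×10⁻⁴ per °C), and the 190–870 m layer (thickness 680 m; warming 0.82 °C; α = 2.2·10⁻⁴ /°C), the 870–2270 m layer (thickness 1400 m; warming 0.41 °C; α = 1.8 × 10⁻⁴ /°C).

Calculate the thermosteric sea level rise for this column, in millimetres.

1.9 × 190 × 3.1×10⁻⁴ = 0.11191 m
190–870 m: 680 × 2.2×10⁻⁴ × 0.82 = 0.122672 m
0.41 × 1400 × 1.8×10⁻⁴ = 0.10332 m
Δh = 0.11191 + 0.122672 + 0.10332 = 0.337902 m ≈ 338 mm

338 mm of thermosteric rise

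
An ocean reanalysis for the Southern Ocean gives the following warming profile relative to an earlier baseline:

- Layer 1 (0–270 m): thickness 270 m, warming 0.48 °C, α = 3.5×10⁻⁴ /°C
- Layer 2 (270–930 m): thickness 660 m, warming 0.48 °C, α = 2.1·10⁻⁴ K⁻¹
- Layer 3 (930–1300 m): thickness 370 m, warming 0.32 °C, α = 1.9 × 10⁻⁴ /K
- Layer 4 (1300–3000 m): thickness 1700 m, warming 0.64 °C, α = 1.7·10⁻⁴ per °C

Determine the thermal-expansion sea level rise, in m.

0.319 m

Layer 1: 0.48 × 270 × 3.5×10⁻⁴ = 0.04536 m
0.48 × 660 × 2.1×10⁻⁴ = 0.066528 m
Layer 3: 0.32 × 370 × 1.9×10⁻⁴ = 0.022496 m
1300–3000 m: 0.64 × 1700 × 1.7×10⁻⁴ = 0.18496 m
Δh = 0.04536 + 0.066528 + 0.022496 + 0.18496 = 0.319344 m ≈ 0.319 m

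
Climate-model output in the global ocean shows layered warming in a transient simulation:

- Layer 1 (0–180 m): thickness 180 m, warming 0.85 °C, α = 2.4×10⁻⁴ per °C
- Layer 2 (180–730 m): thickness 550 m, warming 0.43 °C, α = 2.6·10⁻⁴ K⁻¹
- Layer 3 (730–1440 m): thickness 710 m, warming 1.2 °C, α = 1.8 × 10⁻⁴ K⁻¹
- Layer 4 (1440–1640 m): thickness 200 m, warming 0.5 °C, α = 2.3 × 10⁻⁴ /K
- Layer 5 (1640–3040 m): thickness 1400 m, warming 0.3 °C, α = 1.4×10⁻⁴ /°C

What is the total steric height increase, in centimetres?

about 33 cm

0–180 m: 2.4×10⁻⁴ × 0.85 × 180 = 0.03672 m
180–730 m: 550 × 0.43 × 2.6×10⁻⁴ = 0.06149 m
710 × 1.2 × 1.8×10⁻⁴ = 0.15336 m
1440–1640 m: 0.5 × 2.3×10⁻⁴ × 200 = 0.02300 m
Layer 5: 0.3 × 1.4×10⁻⁴ × 1400 = 0.05880 m
Δh = 0.03672 + 0.06149 + 0.15336 + 0.02300 + 0.05880 = 0.33337 m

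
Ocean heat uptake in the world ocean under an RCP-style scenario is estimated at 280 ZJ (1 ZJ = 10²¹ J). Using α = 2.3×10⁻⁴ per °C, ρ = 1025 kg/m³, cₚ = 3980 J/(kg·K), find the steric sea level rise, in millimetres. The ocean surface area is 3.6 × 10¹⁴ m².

Per unit area: Q = 280×10²¹ / (3.6×10¹⁴) ≈ 7.778×10⁸ J/m²
Δh = αQ/(ρcₚ) = 2.3×10⁻⁴ × 7.778×10⁸ / (1025 × 3980) ≈ 0.043852 m

43.9 mm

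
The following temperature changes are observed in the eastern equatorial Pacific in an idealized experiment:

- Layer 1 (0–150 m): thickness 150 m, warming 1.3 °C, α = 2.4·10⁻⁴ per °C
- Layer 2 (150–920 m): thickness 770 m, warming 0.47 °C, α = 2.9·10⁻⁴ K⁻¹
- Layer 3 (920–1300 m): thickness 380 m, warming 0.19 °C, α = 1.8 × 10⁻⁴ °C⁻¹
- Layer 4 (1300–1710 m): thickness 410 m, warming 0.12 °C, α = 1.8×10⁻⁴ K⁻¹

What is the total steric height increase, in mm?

Δh = 174 mm

Layer 1: 1.3 × 2.4×10⁻⁴ × 150 = 0.04680 m
2.9×10⁻⁴ × 0.47 × 770 = 0.104951 m
920–1300 m: 1.8×10⁻⁴ × 380 × 0.19 = 0.012996 m
0.12 × 1.8×10⁻⁴ × 410 = 0.008856 m
Δh = 0.04680 + 0.104951 + 0.012996 + 0.008856 = 0.173603 m ≈ 174 mm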